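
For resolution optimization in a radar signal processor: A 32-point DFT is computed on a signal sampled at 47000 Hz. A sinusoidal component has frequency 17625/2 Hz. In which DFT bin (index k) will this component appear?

DFT frequency resolution = f_s/N = 47000/32 = 5875/4 Hz
Bin index k = f_signal / resolution = 17625/2 / 5875/4 = 6
The signal frequency 17625/2 Hz falls in DFT bin k = 6.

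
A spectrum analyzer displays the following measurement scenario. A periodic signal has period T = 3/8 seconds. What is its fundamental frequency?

The fundamental frequency is the reciprocal of the period.
f = 1/T = 1/(3/8) = 8/3 Hz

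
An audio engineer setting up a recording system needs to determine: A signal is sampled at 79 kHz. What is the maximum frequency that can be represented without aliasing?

The maximum frequency that can be represented without aliasing
is the Nyquist frequency: f_max = f_s / 2 = 79 kHz / 2 = 79/2 kHz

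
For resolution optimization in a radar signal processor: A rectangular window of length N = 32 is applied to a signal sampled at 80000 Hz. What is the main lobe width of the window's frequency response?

For a rectangular window of length N,
the main lobe width in frequency is 2*f_s/N.
= 2*80000/32 = 5000 Hz
This determines the minimum frequency separation for resolving two sinusoids.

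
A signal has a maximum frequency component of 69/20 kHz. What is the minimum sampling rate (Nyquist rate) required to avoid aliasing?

By the Nyquist-Shannon sampling theorem,
the minimum sampling rate (Nyquist rate) must be at least 2 * f_max.
Nyquist rate = 2 * 69/20 kHz = 69/10 kHz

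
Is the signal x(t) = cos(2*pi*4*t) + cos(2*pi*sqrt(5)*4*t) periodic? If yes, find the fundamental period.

f1 = 4 Hz, f2 = 4*sqrt(5) Hz
Ratio f2/f1 = sqrt(5), which is irrational.
Since the frequency ratio is irrational, no common period exists.
The signal is not periodic.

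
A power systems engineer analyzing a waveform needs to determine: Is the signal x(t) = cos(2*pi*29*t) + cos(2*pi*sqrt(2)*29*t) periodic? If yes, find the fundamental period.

f1 = 29 Hz, f2 = 29*sqrt(2) Hz
Ratio f2/f1 = sqrt(2), which is irrational.
Since the frequency ratio is irrational, no common period exists.
The signal is not periodic.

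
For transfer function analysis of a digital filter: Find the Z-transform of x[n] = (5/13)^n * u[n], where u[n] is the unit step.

The Z-transform of a^n * u[n] is z/(z-a) for |z| > |a|.
Here a = 5/13, so X(z) = z/(z - (5/13)) = 13z/(13z - 5)
ROC: |z| > 5/13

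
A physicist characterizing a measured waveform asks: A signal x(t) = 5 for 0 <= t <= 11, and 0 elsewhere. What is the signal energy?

Energy = integral of |x(t)|^2 dt over the signal duration
= 5^2 * 11 = 25 * 11 = 275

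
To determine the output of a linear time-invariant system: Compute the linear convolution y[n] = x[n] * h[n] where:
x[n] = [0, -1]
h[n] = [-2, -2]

y[n] = sum_k x[k]*h[n-k]. Output length = len(x) + len(h) - 1 = 2 + 2 - 1 = 3.
y[0] = 0*-2 = 0
y[1] = -1*-2 + 0*-2 = 2
y[2] = -1*-2 = 2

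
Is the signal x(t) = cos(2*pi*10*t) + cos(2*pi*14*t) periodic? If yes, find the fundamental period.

f1 = 10 Hz, f2 = 14 Hz
Period T1 = 1/10, T2 = 1/14
Ratio T1/T2 = 14/10, which is rational.
The signal is periodic with fundamental period T = 1/GCD(10,14) = 1/2 s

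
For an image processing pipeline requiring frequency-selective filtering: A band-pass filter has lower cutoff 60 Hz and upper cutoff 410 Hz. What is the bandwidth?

Bandwidth = f_high - f_low
= 410 Hz - 60 Hz = 350 Hz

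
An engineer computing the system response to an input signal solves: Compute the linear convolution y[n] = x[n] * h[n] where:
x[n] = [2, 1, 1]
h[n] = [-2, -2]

y[n] = sum_k x[k]*h[n-k]. Output length = len(x) + len(h) - 1 = 3 + 2 - 1 = 4.
y[0] = 2*-2 = -4
y[1] = 1*-2 + 2*-2 = -6
y[2] = 1*-2 + 1*-2 = -4
y[3] = 1*-2 = -2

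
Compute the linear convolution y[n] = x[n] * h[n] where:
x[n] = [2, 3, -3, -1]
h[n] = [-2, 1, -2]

y[n] = sum_k x[k]*h[n-k]. Output length = len(x) + len(h) - 1 = 4 + 3 - 1 = 6.
y[0] = 2*-2 = -4
y[1] = 3*-2 + 2*1 = -4
y[2] = -3*-2 + 3*1 + 2*-2 = 5
y[3] = -1*-2 + -3*1 + 3*-2 = -7
y[4] = -1*1 + -3*-2 = 5
y[5] = -1*-2 = 2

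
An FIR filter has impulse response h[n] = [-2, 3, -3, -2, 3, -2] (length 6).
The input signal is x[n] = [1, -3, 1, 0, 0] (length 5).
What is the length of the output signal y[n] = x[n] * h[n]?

For linear convolution, the output length is:
len(y) = len(x) + len(h) - 1 = 5 + 6 - 1 = 10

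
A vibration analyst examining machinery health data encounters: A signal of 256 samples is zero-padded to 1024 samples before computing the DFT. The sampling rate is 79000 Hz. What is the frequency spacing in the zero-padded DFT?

Original DFT: N = 256, resolution = f_s/N = 79000/256 = 9875/32 Hz
Zero-padded DFT: N = 1024, resolution = f_s/N = 79000/1024 = 9875/128 Hz
Zero-padding interpolates the spectrum (finer frequency grid)
but does NOT improve the true spectral resolution (ability to resolve close frequencies).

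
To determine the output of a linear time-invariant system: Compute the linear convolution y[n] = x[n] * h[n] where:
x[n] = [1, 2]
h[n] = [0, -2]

y[n] = sum_k x[k]*h[n-k]. Output length = len(x) + len(h) - 1 = 2 + 2 - 1 = 3.
y[0] = 1*0 = 0
y[1] = 2*0 + 1*-2 = -2
y[2] = 2*-2 = -4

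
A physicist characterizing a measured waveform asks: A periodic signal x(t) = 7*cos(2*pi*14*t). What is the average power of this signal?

Average power of A*cos(wt) is A^2/2.
P = 7^2 / 2 = 49/2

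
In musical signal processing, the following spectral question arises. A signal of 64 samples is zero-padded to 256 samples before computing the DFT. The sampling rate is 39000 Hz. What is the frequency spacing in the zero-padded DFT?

Original DFT: N = 64, resolution = f_s/N = 39000/64 = 4875/8 Hz
Zero-padded DFT: N = 256, resolution = f_s/N = 39000/256 = 4875/32 Hz
Zero-padding interpolates the spectrum (finer frequency grid)
but does NOT improve the true spectral resolution (ability to resolve close frequencies).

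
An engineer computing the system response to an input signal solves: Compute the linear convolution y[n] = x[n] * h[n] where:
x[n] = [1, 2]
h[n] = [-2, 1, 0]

y[n] = sum_k x[k]*h[n-k]. Output length = len(x) + len(h) - 1 = 2 + 3 - 1 = 4.
y[0] = 1*-2 = -2
y[1] = 2*-2 + 1*1 = -3
y[2] = 2*1 + 1*0 = 2
y[3] = 2*0 = 0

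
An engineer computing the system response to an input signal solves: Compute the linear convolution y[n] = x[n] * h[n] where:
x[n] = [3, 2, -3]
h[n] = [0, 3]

y[n] = sum_k x[k]*h[n-k]. Output length = len(x) + len(h) - 1 = 3 + 2 - 1 = 4.
y[0] = 3*0 = 0
y[1] = 2*0 + 3*3 = 9
y[2] = -3*0 + 2*3 = 6
y[3] = -3*3 = -9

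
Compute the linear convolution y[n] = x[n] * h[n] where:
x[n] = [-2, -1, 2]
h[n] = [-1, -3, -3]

y[n] = sum_k x[k]*h[n-k]. Output length = len(x) + len(h) - 1 = 3 + 3 - 1 = 5.
y[0] = -2*-1 = 2
y[1] = -1*-1 + -2*-3 = 7
y[2] = 2*-1 + -1*-3 + -2*-3 = 7
y[3] = 2*-3 + -1*-3 = -3
y[4] = 2*-3 = -6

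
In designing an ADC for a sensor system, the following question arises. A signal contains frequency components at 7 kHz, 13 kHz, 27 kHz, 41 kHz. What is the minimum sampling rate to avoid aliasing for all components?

The highest frequency component is f_max = 41 kHz.
Nyquist rate = 2 * f_max = 2 * 41 kHz = 82 kHz.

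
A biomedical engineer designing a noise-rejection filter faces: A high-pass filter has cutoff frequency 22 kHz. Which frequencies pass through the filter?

A high-pass filter passes all frequencies above the cutoff frequency 22 kHz and attenuates lower frequencies.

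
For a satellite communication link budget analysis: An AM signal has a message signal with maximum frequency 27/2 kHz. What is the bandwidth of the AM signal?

In AM (double-sideband), the bandwidth is twice the message frequency.
BW = 2 * f_m = 2 * 27/2 kHz = 27 kHz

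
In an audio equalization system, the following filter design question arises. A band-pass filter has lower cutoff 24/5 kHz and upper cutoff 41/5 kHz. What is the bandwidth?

Bandwidth = f_high - f_low
= 41/5 kHz - 24/5 kHz = 17/5 kHz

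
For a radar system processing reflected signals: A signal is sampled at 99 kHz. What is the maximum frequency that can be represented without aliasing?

The maximum frequency that can be represented without aliasing
is the Nyquist frequency: f_max = f_s / 2 = 99 kHz / 2 = 99/2 kHz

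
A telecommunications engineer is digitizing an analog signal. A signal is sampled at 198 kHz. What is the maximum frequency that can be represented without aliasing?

The maximum frequency that can be represented without aliasing
is the Nyquist frequency: f_max = f_s / 2 = 198 kHz / 2 = 99 kHz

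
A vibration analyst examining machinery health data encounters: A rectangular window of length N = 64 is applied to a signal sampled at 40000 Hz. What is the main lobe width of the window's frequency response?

For a rectangular window of length N,
the main lobe width in frequency is 2*f_s/N.
= 2*40000/64 = 1250 Hz
This determines the minimum frequency separation for resolving two sinusoids.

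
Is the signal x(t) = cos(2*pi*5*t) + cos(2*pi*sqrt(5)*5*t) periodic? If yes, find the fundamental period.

f1 = 5 Hz, f2 = 5*sqrt(5) Hz
Ratio f2/f1 = sqrt(5), which is irrational.
Since the frequency ratio is irrational, no common period exists.
The signal is not periodic.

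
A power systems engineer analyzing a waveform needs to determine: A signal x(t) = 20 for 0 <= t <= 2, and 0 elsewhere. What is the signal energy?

Energy = integral of |x(t)|^2 dt over the signal duration
= 20^2 * 2 = 400 * 2 = 800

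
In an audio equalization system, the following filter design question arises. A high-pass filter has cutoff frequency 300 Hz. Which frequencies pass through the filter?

A high-pass filter passes all frequencies above the cutoff frequency 300 Hz and attenuates lower frequencies.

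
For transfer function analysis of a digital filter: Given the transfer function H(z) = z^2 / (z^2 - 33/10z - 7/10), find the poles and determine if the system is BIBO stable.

Poles are roots of the denominator: z^2 - 33/10z - 7/10 = 0.
Quadratic formula: z = [-(-33/10) +/- sqrt((-33/10)^2 - 4*(-7/10))] / 2
Discriminant = 1089/100 + 14/5 = 1369/100; sqrt = 37/10.
z = (33/10 +/- 37/10) / 2 => z = 7/2 or z = -1/5.
|p1| = 7/2, |p2| = 1/5.
For BIBO stability, all poles must lie inside the unit circle (|p| < 1).
System is UNSTABLE since at least one |p| >= 1.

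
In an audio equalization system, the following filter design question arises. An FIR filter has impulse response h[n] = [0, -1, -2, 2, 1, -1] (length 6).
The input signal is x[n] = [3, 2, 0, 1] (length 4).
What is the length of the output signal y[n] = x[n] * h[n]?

For linear convolution, the output length is:
len(y) = len(x) + len(h) - 1 = 4 + 6 - 1 = 9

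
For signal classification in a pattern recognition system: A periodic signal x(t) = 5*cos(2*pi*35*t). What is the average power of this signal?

Average power of A*cos(wt) is A^2/2.
P = 5^2 / 2 = 25/2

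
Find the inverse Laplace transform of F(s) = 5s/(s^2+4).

Standard pair: s/(s^2+w^2) <-> cos(wt)*u(t)
With k=5, w=2: f(t) = 5*cos(2t)*u(t)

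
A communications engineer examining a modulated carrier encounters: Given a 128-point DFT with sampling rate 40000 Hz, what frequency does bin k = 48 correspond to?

The frequency of DFT bin k is: f_k = k * f_s / N
f_48 = 48 * 40000 / 128 = 15000 Hz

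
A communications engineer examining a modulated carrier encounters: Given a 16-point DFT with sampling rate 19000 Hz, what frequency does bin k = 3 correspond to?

The frequency of DFT bin k is: f_k = k * f_s / N
f_3 = 3 * 19000 / 16 = 7125/2 Hz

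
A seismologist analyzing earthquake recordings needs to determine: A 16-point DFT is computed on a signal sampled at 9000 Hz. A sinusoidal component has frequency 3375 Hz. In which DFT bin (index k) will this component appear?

DFT frequency resolution = f_s/N = 9000/16 = 1125/2 Hz
Bin index k = f_signal / resolution = 3375 / 1125/2 = 6
The signal frequency 3375 Hz falls in DFT bin k = 6.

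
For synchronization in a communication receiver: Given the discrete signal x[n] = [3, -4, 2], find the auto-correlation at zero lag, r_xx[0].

The auto-correlation at zero lag r_xx[0] equals the signal energy.
r_xx[0] = sum of x[n]^2 = 3^2 + (-4)^2 + 2^2
= 9 + 16 + 4 = 29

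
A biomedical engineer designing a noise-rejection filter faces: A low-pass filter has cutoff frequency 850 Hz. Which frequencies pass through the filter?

A low-pass filter passes all frequencies below the cutoff frequency 850 Hz and attenuates higher frequencies.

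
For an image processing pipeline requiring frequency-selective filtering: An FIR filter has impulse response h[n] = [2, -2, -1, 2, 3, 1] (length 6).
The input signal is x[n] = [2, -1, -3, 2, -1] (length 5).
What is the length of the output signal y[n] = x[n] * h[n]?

For linear convolution, the output length is:
len(y) = len(x) + len(h) - 1 = 5 + 6 - 1 = 10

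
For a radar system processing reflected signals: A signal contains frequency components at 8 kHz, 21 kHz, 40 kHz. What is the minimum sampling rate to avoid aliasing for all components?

The highest frequency component is f_max = 40 kHz.
Nyquist rate = 2 * f_max = 2 * 40 kHz = 80 kHz.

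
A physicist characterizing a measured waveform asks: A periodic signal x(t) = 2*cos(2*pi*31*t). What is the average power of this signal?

Average power of A*cos(wt) is A^2/2.
P = 2^2 / 2 = 4/2 = 2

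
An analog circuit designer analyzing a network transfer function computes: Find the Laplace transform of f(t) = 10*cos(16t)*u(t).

Standard pair: cos(wt)*u(t) <-> s/(s^2+w^2)
With w = 16: L{10*cos(16t)*u(t)} = 10s/(s^2+256)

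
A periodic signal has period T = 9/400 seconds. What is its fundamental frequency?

The fundamental frequency is the reciprocal of the period.
f = 1/T = 1/(9/400) = 400/9 Hz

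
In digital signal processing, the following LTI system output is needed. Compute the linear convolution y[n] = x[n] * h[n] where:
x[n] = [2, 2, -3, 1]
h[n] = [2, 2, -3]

y[n] = sum_k x[k]*h[n-k]. Output length = len(x) + len(h) - 1 = 4 + 3 - 1 = 6.
y[0] = 2*2 = 4
y[1] = 2*2 + 2*2 = 8
y[2] = -3*2 + 2*2 + 2*-3 = -8
y[3] = 1*2 + -3*2 + 2*-3 = -10
y[4] = 1*2 + -3*-3 = 11
y[5] = 1*-3 = -3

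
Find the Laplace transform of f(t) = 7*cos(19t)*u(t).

Standard pair: cos(wt)*u(t) <-> s/(s^2+w^2)
With w = 19: L{7*cos(19t)*u(t)} = 7s/(s^2+361)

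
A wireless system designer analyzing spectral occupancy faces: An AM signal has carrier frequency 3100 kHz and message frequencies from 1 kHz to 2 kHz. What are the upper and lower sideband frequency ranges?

Upper sideband (USB) = fc + [fm_low, fm_high] = 3100 + [1, 2] = [3101, 3102] kHz
Lower sideband (LSB) = fc - [fm_high, fm_low] = 3100 - [2, 1] = [3098, 3099] kHz
Total occupied spectrum: 3098 kHz to 3102 kHz (plus carrier at 3100 kHz)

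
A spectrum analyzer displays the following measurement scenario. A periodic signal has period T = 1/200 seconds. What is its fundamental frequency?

The fundamental frequency is the reciprocal of the period.
f = 1/T = 1/(1/200) = 200 Hz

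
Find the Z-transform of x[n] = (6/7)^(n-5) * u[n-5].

Time-shifting property: if X(z) = Z{x[n]}, then Z{x[n-d]} = z^(-d) * X(z)
X(z) = z/(z - 6/7) for x[n] = (6/7)^n * u[n]
Z{x[n-5]} = z^(-5) * z/(z - 6/7) = z^(-4)/(z - 6/7)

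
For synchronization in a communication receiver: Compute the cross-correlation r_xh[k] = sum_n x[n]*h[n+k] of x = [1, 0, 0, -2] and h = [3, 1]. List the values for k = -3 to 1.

Both sequences indexed from 0 and zero outside their support.
Lags with overlap: k = -3 to 1.
  r_xh[-3] = x[3]*h[0] = -6
  r_xh[-2] = x[2]*h[0] + x[3]*h[1] = -2
  r_xh[-1] = x[1]*h[0] + x[2]*h[1] = 0
  r_xh[0] = x[0]*h[0] + x[1]*h[1] = 3
  r_xh[1] = x[0]*h[1] = 1
r_xh = [-6, -2, 0, 3, 1] (for k = -3, ..., 1)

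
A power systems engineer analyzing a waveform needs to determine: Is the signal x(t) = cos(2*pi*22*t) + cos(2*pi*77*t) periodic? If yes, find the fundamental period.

f1 = 22 Hz, f2 = 77 Hz
Period T1 = 1/22, T2 = 1/77
Ratio T1/T2 = 77/22, which is rational.
The signal is periodic with fundamental period T = 1/GCD(22,77) = 1/11 s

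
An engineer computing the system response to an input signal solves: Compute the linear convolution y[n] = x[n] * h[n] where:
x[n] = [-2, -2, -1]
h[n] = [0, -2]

y[n] = sum_k x[k]*h[n-k]. Output length = len(x) + len(h) - 1 = 3 + 2 - 1 = 4.
y[0] = -2*0 = 0
y[1] = -2*0 + -2*-2 = 4
y[2] = -1*0 + -2*-2 = 4
y[3] = -1*-2 = 2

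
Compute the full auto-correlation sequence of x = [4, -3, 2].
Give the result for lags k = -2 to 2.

r_xx[k] = sum_m x[m]*x[m+k], indexed from 0, for k = -2 to 2:
  r_xx[-2] = x[2]*x[0] = 8
  r_xx[-1] = x[1]*x[0] + x[2]*x[1] = -18
  r_xx[0] = x[0]*x[0] + x[1]*x[1] + x[2]*x[2] = 29
  r_xx[1] = x[0]*x[1] + x[1]*x[2] = -18
  r_xx[2] = x[0]*x[2] = 8
r_xx = [8, -18, 29, -18, 8]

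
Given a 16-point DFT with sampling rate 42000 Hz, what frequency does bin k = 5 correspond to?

The frequency of DFT bin k is: f_k = k * f_s / N
f_5 = 5 * 42000 / 16 = 13125 Hz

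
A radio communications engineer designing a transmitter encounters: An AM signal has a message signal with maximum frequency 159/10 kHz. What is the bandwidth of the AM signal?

In AM (double-sideband), the bandwidth is twice the message frequency.
BW = 2 * f_m = 2 * 159/10 kHz = 159/5 kHz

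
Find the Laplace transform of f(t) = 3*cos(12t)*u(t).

Standard pair: cos(wt)*u(t) <-> s/(s^2+w^2)
With w = 12: L{3*cos(12t)*u(t)} = 3s/(s^2+144)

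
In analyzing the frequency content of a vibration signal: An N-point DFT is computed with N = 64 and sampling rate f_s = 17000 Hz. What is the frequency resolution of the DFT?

DFT frequency resolution = f_s / N
= 17000 / 64 = 2125/8 Hz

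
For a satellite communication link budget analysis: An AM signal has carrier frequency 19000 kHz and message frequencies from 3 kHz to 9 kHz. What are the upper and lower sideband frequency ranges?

Upper sideband (USB) = fc + [fm_low, fm_high] = 19000 + [3, 9] = [19003, 19009] kHz
Lower sideband (LSB) = fc - [fm_high, fm_low] = 19000 - [9, 3] = [18991, 18997] kHz
Total occupied spectrum: 18991 kHz to 19009 kHz (plus carrier at 19000 kHz)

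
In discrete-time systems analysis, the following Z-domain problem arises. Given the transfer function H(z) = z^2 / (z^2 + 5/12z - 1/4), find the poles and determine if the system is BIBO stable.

Poles are roots of the denominator: z^2 + 5/12z - 1/4 = 0.
Quadratic formula: z = [-(5/12) +/- sqrt((5/12)^2 - 4*(-1/4))] / 2
Discriminant = 25/144 + 1 = 169/144; sqrt = 13/12.
z = (-5/12 +/- 13/12) / 2 => z = 1/3 or z = -3/4.
|p1| = 3/4, |p2| = 1/3.
For BIBO stability, all poles must lie inside the unit circle (|p| < 1).
System is STABLE since both |p| < 1.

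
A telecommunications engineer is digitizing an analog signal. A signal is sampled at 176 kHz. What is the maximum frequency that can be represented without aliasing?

The maximum frequency that can be represented without aliasing
is the Nyquist frequency: f_max = f_s / 2 = 176 kHz / 2 = 88 kHz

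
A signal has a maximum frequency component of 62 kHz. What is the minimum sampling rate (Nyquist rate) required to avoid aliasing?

By the Nyquist-Shannon sampling theorem,
the minimum sampling rate (Nyquist rate) must be at least 2 * f_max.
Nyquist rate = 2 * 62 kHz = 124 kHz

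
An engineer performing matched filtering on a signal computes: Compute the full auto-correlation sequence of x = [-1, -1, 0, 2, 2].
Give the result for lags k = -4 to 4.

r_xx[k] = sum_m x[m]*x[m+k], indexed from 0, for k = -4 to 4:
  r_xx[-4] = x[4]*x[0] = -2
  r_xx[-3] = x[3]*x[0] + x[4]*x[1] = -4
  r_xx[-2] = x[2]*x[0] + x[3]*x[1] + x[4]*x[2] = -2
  r_xx[-1] = x[1]*x[0] + x[2]*x[1] + x[3]*x[2] + x[4]*x[3] = 5
  r_xx[0] = x[0]*x[0] + x[1]*x[1] + x[2]*x[2] + x[3]*x[3] + x[4]*x[4] = 10
  r_xx[1] = x[0]*x[1] + x[1]*x[2] + x[2]*x[3] + x[3]*x[4] = 5
  r_xx[2] = x[0]*x[2] + x[1]*x[3] + x[2]*x[4] = -2
  r_xx[3] = x[0]*x[3] + x[1]*x[4] = -4
  r_xx[4] = x[0]*x[4] = -2
r_xx = [-2, -4, -2, 5, 10, 5, -2, -4, -2]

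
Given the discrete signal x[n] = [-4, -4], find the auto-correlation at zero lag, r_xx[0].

The auto-correlation at zero lag r_xx[0] equals the signal energy.
r_xx[0] = sum of x[n]^2 = (-4)^2 + (-4)^2
= 16 + 16 = 32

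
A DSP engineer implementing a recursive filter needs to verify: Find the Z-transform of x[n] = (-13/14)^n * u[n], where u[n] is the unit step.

The Z-transform of a^n * u[n] is z/(z-a) for |z| > |a|.
Here a = -13/14, so X(z) = z/(z - (-13/14)) = 14z/(14z + 13)
ROC: |z| > 13/14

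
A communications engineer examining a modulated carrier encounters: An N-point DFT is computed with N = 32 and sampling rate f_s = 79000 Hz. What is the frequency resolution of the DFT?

DFT frequency resolution = f_s / N
= 79000 / 32 = 9875/4 Hz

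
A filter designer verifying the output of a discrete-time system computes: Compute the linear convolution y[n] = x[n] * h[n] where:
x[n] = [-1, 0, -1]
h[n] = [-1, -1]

y[n] = sum_k x[k]*h[n-k]. Output length = len(x) + len(h) - 1 = 3 + 2 - 1 = 4.
y[0] = -1*-1 = 1
y[1] = 0*-1 + -1*-1 = 1
y[2] = -1*-1 + 0*-1 = 1
y[3] = -1*-1 = 1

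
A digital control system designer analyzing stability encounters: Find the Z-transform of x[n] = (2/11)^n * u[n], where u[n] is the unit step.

The Z-transform of a^n * u[n] is z/(z-a) for |z| > |a|.
Here a = 2/11, so X(z) = z/(z - (2/11)) = 11z/(11z - 2)
ROC: |z| > 2/11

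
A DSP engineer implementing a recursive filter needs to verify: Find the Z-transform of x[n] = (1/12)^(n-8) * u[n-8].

Time-shifting property: if X(z) = Z{x[n]}, then Z{x[n-d]} = z^(-d) * X(z)
X(z) = z/(z - 1/12) for x[n] = (1/12)^n * u[n]
Z{x[n-8]} = z^(-8) * z/(z - 1/12) = z^(-7)/(z - 1/12)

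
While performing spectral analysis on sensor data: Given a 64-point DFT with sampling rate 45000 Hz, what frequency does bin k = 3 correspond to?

The frequency of DFT bin k is: f_k = k * f_s / N
f_3 = 3 * 45000 / 64 = 16875/8 Hz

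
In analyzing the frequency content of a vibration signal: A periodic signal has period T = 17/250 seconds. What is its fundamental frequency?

The fundamental frequency is the reciprocal of the period.
f = 1/T = 1/(17/250) = 250/17 Hz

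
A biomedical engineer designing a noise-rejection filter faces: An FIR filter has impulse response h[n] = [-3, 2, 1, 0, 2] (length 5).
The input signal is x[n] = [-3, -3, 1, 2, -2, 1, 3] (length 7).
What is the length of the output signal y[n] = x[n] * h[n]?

For linear convolution, the output length is:
len(y) = len(x) + len(h) - 1 = 7 + 5 - 1 = 11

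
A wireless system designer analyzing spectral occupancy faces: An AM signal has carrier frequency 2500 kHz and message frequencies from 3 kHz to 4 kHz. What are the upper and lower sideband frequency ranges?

Upper sideband (USB) = fc + [fm_low, fm_high] = 2500 + [3, 4] = [2503, 2504] kHz
Lower sideband (LSB) = fc - [fm_high, fm_low] = 2500 - [4, 3] = [2496, 2497] kHz
Total occupied spectrum: 2496 kHz to 2504 kHz (plus carrier at 2500 kHz)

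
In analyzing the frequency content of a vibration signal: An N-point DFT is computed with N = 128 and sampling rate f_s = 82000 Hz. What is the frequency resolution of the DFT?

DFT frequency resolution = f_s / N
= 82000 / 128 = 5125/8 Hz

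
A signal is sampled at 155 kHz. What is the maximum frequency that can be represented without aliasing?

The maximum frequency that can be represented without aliasing
is the Nyquist frequency: f_max = f_s / 2 = 155 kHz / 2 = 155/2 kHz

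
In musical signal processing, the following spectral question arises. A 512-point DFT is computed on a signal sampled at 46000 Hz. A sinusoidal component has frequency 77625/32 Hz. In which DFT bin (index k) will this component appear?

DFT frequency resolution = f_s/N = 46000/512 = 2875/32 Hz
Bin index k = f_signal / resolution = 77625/32 / 2875/32 = 27
The signal frequency 77625/32 Hz falls in DFT bin k = 27.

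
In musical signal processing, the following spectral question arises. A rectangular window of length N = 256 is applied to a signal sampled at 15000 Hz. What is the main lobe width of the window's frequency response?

For a rectangular window of length N,
the main lobe width in frequency is 2*f_s/N.
= 2*15000/256 = 1875/16 Hz
This determines the minimum frequency separation for resolving two sinusoids.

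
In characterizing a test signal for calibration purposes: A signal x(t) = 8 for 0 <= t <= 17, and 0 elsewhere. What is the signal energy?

Energy = integral of |x(t)|^2 dt over the signal duration
= 8^2 * 17 = 64 * 17 = 1088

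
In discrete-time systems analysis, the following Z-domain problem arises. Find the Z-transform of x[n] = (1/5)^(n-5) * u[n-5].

Time-shifting property: if X(z) = Z{x[n]}, then Z{x[n-d]} = z^(-d) * X(z)
X(z) = z/(z - 1/5) for x[n] = (1/5)^n * u[n]
Z{x[n-5]} = z^(-5) * z/(z - 1/5) = z^(-4)/(z - 1/5)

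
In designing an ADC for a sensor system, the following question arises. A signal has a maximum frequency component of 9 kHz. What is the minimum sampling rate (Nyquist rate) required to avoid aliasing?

By the Nyquist-Shannon sampling theorem,
the minimum sampling rate (Nyquist rate) must be at least 2 * f_max.
Nyquist rate = 2 * 9 kHz = 18 kHz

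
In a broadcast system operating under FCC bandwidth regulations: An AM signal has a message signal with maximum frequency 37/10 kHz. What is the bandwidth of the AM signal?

In AM (double-sideband), the bandwidth is twice the message frequency.
BW = 2 * f_m = 2 * 37/10 kHz = 37/5 kHz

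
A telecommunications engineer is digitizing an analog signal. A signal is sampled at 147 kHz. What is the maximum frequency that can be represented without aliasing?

The maximum frequency that can be represented without aliasing
is the Nyquist frequency: f_max = f_s / 2 = 147 kHz / 2 = 147/2 kHz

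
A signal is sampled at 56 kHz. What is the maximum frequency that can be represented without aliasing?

The maximum frequency that can be represented without aliasing
is the Nyquist frequency: f_max = f_s / 2 = 56 kHz / 2 = 28 kHz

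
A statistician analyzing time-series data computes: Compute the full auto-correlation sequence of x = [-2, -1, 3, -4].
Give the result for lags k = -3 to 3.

r_xx[k] = sum_m x[m]*x[m+k], indexed from 0, for k = -3 to 3:
  r_xx[-3] = x[3]*x[0] = 8
  r_xx[-2] = x[2]*x[0] + x[3]*x[1] = -2
  r_xx[-1] = x[1]*x[0] + x[2]*x[1] + x[3]*x[2] = -13
  r_xx[0] = x[0]*x[0] + x[1]*x[1] + x[2]*x[2] + x[3]*x[3] = 30
  r_xx[1] = x[0]*x[1] + x[1]*x[2] + x[2]*x[3] = -13
  r_xx[2] = x[0]*x[2] + x[1]*x[3] = -2
  r_xx[3] = x[0]*x[3] = 8
r_xx = [8, -2, -13, 30, -13, -2, 8]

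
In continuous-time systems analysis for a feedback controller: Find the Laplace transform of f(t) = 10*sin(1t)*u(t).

Standard pair: sin(wt)*u(t) <-> w/(s^2+w^2)
With w = 1: L{10*sin(1t)*u(t)} = 10/(s^2+1)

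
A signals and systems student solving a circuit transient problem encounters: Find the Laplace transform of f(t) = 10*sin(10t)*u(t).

Standard pair: sin(wt)*u(t) <-> w/(s^2+w^2)
With w = 10: L{10*sin(10t)*u(t)} = 100/(s^2+100)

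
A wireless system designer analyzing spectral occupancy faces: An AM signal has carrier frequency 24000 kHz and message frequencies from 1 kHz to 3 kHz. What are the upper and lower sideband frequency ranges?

Upper sideband (USB) = fc + [fm_low, fm_high] = 24000 + [1, 3] = [24001, 24003] kHz
Lower sideband (LSB) = fc - [fm_high, fm_low] = 24000 - [3, 1] = [23997, 23999] kHz
Total occupied spectrum: 23997 kHz to 24003 kHz (plus carrier at 24000 kHz)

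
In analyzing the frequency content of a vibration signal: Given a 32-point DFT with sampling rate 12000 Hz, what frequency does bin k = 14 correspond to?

The frequency of DFT bin k is: f_k = k * f_s / N
f_14 = 14 * 12000 / 32 = 5250 Hz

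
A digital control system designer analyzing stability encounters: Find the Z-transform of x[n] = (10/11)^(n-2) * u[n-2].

Time-shifting property: if X(z) = Z{x[n]}, then Z{x[n-d]} = z^(-d) * X(z)
X(z) = z/(z - 10/11) for x[n] = (10/11)^n * u[n]
Z{x[n-2]} = z^(-2) * z/(z - 10/11) = z^(-1)/(z - 10/11)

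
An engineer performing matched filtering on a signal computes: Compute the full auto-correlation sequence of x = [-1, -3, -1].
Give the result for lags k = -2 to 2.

r_xx[k] = sum_m x[m]*x[m+k], indexed from 0, for k = -2 to 2:
  r_xx[-2] = x[2]*x[0] = 1
  r_xx[-1] = x[1]*x[0] + x[2]*x[1] = 6
  r_xx[0] = x[0]*x[0] + x[1]*x[1] + x[2]*x[2] = 11
  r_xx[1] = x[0]*x[1] + x[1]*x[2] = 6
  r_xx[2] = x[0]*x[2] = 1
r_xx = [1, 6, 11, 6, 1]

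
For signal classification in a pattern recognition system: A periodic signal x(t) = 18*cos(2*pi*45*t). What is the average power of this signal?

Average power of A*cos(wt) is A^2/2.
P = 18^2 / 2 = 324/2 = 162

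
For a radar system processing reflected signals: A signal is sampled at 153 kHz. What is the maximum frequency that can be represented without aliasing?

The maximum frequency that can be represented without aliasing
is the Nyquist frequency: f_max = f_s / 2 = 153 kHz / 2 = 153/2 kHz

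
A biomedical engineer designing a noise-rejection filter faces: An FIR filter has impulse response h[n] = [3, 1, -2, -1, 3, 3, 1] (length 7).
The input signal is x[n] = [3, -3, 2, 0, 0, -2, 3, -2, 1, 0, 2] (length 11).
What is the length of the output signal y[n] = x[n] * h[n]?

For linear convolution, the output length is:
len(y) = len(x) + len(h) - 1 = 11 + 7 - 1 = 17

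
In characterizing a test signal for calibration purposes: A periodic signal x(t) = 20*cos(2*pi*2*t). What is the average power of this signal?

Average power of A*cos(wt) is A^2/2.
P = 20^2 / 2 = 400/2 = 200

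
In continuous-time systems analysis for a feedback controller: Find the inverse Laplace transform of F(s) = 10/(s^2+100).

Standard pair: w/(s^2+w^2) <-> sin(wt)*u(t)
Recognize w^2 = 100, so w = 10; numerator 10 = 1*10.
f(t) = sin(10t)*u(t)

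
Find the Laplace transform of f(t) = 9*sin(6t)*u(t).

Standard pair: sin(wt)*u(t) <-> w/(s^2+w^2)
With w = 6: L{9*sin(6t)*u(t)} = 54/(s^2+36)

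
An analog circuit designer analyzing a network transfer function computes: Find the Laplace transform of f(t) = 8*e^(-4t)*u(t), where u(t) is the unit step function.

Standard Laplace transform pair:
e^(-at)*u(t) <-> 1/(s+a)
With a = 4: L{8*e^(-4t)*u(t)} = 8/(s+4), ROC: Re(s) > -4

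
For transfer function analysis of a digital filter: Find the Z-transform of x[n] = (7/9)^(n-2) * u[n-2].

Time-shifting property: if X(z) = Z{x[n]}, then Z{x[n-d]} = z^(-d) * X(z)
X(z) = z/(z - 7/9) for x[n] = (7/9)^n * u[n]
Z{x[n-2]} = z^(-2) * z/(z - 7/9) = z^(-1)/(z - 7/9)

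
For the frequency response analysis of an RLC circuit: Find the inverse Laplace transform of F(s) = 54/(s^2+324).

Standard pair: w/(s^2+w^2) <-> sin(wt)*u(t)
Recognize w^2 = 324, so w = 18; numerator 54 = 3*18.
f(t) = 3*sin(18t)*u(t)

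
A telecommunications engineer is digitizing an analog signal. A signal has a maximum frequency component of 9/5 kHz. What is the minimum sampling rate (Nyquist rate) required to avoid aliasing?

By the Nyquist-Shannon sampling theorem,
the minimum sampling rate (Nyquist rate) must be at least 2 * f_max.
Nyquist rate = 2 * 9/5 kHz = 18/5 kHz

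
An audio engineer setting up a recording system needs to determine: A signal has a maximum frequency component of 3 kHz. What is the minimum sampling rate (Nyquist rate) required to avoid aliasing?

By the Nyquist-Shannon sampling theorem,
the minimum sampling rate (Nyquist rate) must be at least 2 * f_max.
Nyquist rate = 2 * 3 kHz = 6 kHz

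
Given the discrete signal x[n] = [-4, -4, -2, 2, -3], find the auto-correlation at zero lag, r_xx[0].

The auto-correlation at zero lag r_xx[0] equals the signal energy.
r_xx[0] = sum of x[n]^2 = (-4)^2 + (-4)^2 + (-2)^2 + 2^2 + (-3)^2
= 16 + 16 + 4 + 4 + 9 = 49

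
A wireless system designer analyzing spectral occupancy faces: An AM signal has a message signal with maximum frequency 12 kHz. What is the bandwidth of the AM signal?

In AM (double-sideband), the bandwidth is twice the message frequency.
BW = 2 * f_m = 2 * 12 kHz = 24 kHz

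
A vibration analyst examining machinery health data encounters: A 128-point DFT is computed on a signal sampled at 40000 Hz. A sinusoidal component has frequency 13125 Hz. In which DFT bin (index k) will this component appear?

DFT frequency resolution = f_s/N = 40000/128 = 625/2 Hz
Bin index k = f_signal / resolution = 13125 / 625/2 = 42
The signal frequency 13125 Hz falls in DFT bin k = 42.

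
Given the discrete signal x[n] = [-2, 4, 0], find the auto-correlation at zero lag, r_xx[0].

The auto-correlation at zero lag r_xx[0] equals the signal energy.
r_xx[0] = sum of x[n]^2 = (-2)^2 + 4^2 + 0^2
= 4 + 16 + 0 = 20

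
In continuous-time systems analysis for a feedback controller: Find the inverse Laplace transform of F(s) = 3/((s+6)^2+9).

Standard pair: w/((s+a)^2+w^2) <-> e^(-at)*sin(wt)*u(t)
With a=6, w=3: f(t) = e^(-6t)*sin(3t)*u(t)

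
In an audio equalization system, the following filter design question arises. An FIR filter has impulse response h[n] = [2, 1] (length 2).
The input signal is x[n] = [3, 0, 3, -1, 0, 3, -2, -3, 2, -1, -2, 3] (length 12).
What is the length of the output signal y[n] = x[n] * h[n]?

For linear convolution, the output length is:
len(y) = len(x) + len(h) - 1 = 12 + 2 - 1 = 13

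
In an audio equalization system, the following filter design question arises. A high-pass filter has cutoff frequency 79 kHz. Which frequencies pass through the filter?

A high-pass filter passes all frequencies above the cutoff frequency 79 kHz and attenuates lower frequencies.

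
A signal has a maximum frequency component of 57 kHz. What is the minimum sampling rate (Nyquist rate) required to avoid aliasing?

By the Nyquist-Shannon sampling theorem,
the minimum sampling rate (Nyquist rate) must be at least 2 * f_max.
Nyquist rate = 2 * 57 kHz = 114 kHz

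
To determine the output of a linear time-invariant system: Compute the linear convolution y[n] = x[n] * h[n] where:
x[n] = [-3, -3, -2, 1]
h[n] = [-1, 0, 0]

y[n] = sum_k x[k]*h[n-k]. Output length = len(x) + len(h) - 1 = 4 + 3 - 1 = 6.
y[0] = -3*-1 = 3
y[1] = -3*-1 + -3*0 = 3
y[2] = -2*-1 + -3*0 + -3*0 = 2
y[3] = 1*-1 + -2*0 + -3*0 = -1
y[4] = 1*0 + -2*0 = 0
y[5] = 1*0 = 0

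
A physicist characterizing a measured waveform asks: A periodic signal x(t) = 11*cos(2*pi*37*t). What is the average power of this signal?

Average power of A*cos(wt) is A^2/2.
P = 11^2 / 2 = 121/2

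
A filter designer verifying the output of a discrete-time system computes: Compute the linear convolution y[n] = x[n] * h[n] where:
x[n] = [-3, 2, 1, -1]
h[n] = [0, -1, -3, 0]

y[n] = sum_k x[k]*h[n-k]. Output length = len(x) + len(h) - 1 = 4 + 4 - 1 = 7.
y[0] = -3*0 = 0
y[1] = 2*0 + -3*-1 = 3
y[2] = 1*0 + 2*-1 + -3*-3 = 7
y[3] = -1*0 + 1*-1 + 2*-3 + -3*0 = -7
y[4] = -1*-1 + 1*-3 + 2*0 = -2
y[5] = -1*-3 + 1*0 = 3
y[6] = -1*0 = 0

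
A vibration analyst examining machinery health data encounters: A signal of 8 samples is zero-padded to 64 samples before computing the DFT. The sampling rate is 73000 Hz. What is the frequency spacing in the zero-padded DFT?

Original DFT: N = 8, resolution = f_s/N = 73000/8 = 9125 Hz
Zero-padded DFT: N = 64, resolution = f_s/N = 73000/64 = 9125/8 Hz
Zero-padding interpolates the spectrum (finer frequency grid)
but does NOT improve the true spectral resolution (ability to resolve close frequencies).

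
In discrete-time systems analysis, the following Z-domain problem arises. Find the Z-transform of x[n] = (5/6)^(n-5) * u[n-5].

Time-shifting property: if X(z) = Z{x[n]}, then Z{x[n-d]} = z^(-d) * X(z)
X(z) = z/(z - 5/6) for x[n] = (5/6)^n * u[n]
Z{x[n-5]} = z^(-5) * z/(z - 5/6) = z^(-4)/(z - 5/6)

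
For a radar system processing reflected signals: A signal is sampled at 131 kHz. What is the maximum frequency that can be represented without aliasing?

The maximum frequency that can be represented without aliasing
is the Nyquist frequency: f_max = f_s / 2 = 131 kHz / 2 = 131/2 kHz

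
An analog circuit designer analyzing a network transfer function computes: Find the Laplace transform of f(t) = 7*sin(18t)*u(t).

Standard pair: sin(wt)*u(t) <-> w/(s^2+w^2)
With w = 18: L{7*sin(18t)*u(t)} = 126/(s^2+324)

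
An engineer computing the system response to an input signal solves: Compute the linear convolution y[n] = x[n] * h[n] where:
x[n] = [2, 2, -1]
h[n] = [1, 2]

y[n] = sum_k x[k]*h[n-k]. Output length = len(x) + len(h) - 1 = 3 + 2 - 1 = 4.
y[0] = 2*1 = 2
y[1] = 2*1 + 2*2 = 6
y[2] = -1*1 + 2*2 = 3
y[3] = -1*2 = -2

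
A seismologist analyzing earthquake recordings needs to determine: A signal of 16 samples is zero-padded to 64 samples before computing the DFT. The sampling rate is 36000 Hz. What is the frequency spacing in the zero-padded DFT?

Original DFT: N = 16, resolution = f_s/N = 36000/16 = 2250 Hz
Zero-padded DFT: N = 64, resolution = f_s/N = 36000/64 = 1125/2 Hz
Zero-padding interpolates the spectrum (finer frequency grid)
but does NOT improve the true spectral resolution (ability to resolve close frequencies).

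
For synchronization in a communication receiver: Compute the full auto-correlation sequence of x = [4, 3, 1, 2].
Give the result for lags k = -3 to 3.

r_xx[k] = sum_m x[m]*x[m+k], indexed from 0, for k = -3 to 3:
  r_xx[-3] = x[3]*x[0] = 8
  r_xx[-2] = x[2]*x[0] + x[3]*x[1] = 10
  r_xx[-1] = x[1]*x[0] + x[2]*x[1] + x[3]*x[2] = 17
  r_xx[0] = x[0]*x[0] + x[1]*x[1] + x[2]*x[2] + x[3]*x[3] = 30
  r_xx[1] = x[0]*x[1] + x[1]*x[2] + x[2]*x[3] = 17
  r_xx[2] = x[0]*x[2] + x[1]*x[3] = 10
  r_xx[3] = x[0]*x[3] = 8
r_xx = [8, 10, 17, 30, 17, 10, 8]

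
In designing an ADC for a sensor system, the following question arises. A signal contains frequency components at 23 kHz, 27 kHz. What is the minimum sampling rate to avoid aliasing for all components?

The highest frequency component is f_max = 27 kHz.
Nyquist rate = 2 * f_max = 2 * 27 kHz = 54 kHz.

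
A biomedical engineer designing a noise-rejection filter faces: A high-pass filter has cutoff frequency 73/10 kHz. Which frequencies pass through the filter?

A high-pass filter passes all frequencies above the cutoff frequency 73/10 kHz and attenuates lower frequencies.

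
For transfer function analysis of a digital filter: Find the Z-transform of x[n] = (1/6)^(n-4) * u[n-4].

Time-shifting property: if X(z) = Z{x[n]}, then Z{x[n-d]} = z^(-d) * X(z)
X(z) = z/(z - 1/6) for x[n] = (1/6)^n * u[n]
Z{x[n-4]} = z^(-4) * z/(z - 1/6) = z^(-3)/(z - 1/6)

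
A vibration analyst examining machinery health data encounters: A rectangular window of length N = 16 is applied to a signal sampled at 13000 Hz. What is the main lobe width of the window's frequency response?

For a rectangular window of length N,
the main lobe width in frequency is 2*f_s/N.
= 2*13000/16 = 1625 Hz
This determines the minimum frequency separation for resolving two sinusoids.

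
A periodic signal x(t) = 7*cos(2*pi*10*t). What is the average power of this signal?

Average power of A*cos(wt) is A^2/2.
P = 7^2 / 2 = 49/2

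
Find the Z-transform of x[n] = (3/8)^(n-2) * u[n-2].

Time-shifting property: if X(z) = Z{x[n]}, then Z{x[n-d]} = z^(-d) * X(z)
X(z) = z/(z - 3/8) for x[n] = (3/8)^n * u[n]
Z{x[n-2]} = z^(-2) * z/(z - 3/8) = z^(-1)/(z - 3/8)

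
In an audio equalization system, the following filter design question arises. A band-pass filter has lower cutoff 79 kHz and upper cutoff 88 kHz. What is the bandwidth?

Bandwidth = f_high - f_low
= 88 kHz - 79 kHz = 9 kHz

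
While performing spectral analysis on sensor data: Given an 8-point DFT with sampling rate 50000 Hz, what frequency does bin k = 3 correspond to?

The frequency of DFT bin k is: f_k = k * f_s / N
f_3 = 3 * 50000 / 8 = 18750 Hz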